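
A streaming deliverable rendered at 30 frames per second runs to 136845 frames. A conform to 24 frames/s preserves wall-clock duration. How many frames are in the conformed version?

Target frames = source frames × (target rate / source rate) = 136845 × (24)/(30) = 136845 × 4/5 = 109476.

109476 frames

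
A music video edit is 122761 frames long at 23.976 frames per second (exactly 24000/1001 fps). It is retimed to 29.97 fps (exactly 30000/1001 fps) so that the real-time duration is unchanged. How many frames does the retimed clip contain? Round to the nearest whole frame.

153451 frames

Frames at target rate = 122761 × (30000/1001) / (24000/1001) = 613805/4 ≈ 153451.250.
Nearest whole frame: 153451.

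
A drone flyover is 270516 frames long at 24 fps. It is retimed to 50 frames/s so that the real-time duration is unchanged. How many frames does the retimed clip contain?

Target frames = source frames × (target rate / source rate) = 270516 × (50)/(24) = 270516 × 25/12 = 563575.

563575 frames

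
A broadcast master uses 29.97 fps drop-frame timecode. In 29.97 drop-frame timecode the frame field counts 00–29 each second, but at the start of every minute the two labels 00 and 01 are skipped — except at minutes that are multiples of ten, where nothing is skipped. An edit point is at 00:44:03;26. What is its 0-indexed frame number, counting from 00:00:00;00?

79236

Complete 10-minute blocks: 4, each 17982 frames → 71928.
Remaining 4 whole minutes in the current block: 1800 + 3 × 1798 = 7194 frames.
Within the current minute: 3 × 30 + 26 − 2 = 114 (labels ;00/;01 skipped at this minute). Total = 71928 + 7194 + 114 = 79236.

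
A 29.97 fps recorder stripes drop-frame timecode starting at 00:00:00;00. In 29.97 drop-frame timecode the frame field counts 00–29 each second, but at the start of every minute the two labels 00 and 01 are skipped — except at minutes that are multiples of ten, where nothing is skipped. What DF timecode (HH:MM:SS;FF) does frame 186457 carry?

Each 10-minute DF block holds 10 × 60 × 30 − 9 × 2 = 17982 frames. 186457 ÷ 17982 → 10 full blocks, remainder 6637.
Within the partial block the first minute is 1800 frames and each further minute 1798, so 3 further minute boundaries passed. Total skipped labels = 18 × 10 + 2 × 3 = 186.
Non-drop label index = 186457 + 186 = 186643; at 30 labels/s that is 01:43:41:13, i.e. DF 01:43:41;13.

01:43:41;13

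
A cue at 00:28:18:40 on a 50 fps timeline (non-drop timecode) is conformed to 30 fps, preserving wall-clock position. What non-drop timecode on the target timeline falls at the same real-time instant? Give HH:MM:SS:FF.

00:28:18:24

Source frame index: (0×3600 + 28×60 + 18) × 50 + 40 = 84940.
Real time: 84940 / (50) = 8494/5 s.
Target frame: (8494/5) × (30) = 50964.
At 30 labels/s: frame 50964 → 00:28:18:24.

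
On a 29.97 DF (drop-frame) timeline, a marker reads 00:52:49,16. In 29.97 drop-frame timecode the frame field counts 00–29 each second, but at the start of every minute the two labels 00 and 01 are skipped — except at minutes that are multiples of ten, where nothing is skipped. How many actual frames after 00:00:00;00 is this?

Complete 10-minute blocks: 5, each 17982 frames → 89910.
Remaining 2 whole minutes in the current block: 1800 + 1 × 1798 = 3598 frames.
Within the current minute: 49 × 30 + 16 − 2 = 1484 (labels ;00/;01 skipped at this minute). Total = 89910 + 3598 + 1484 = 94992.

94992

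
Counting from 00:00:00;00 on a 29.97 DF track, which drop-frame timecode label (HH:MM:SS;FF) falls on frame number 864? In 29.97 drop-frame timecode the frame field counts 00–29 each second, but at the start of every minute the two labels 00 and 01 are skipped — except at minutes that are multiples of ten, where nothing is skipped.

Each 10-minute DF block holds 10 × 60 × 30 − 9 × 2 = 17982 frames. 864 ÷ 17982 → 0 full blocks, remainder 864.
Within the partial block the first minute is 1800 frames and each further minute 1798, so 0 further minute boundaries passed. Total skipped labels = 18 × 0 + 2 × 0 = 0.
Non-drop label index = 864 + 0 = 864; at 30 labels/s that is 00:00:28:24, i.e. DF 00:00:28;24.

00:00:28;24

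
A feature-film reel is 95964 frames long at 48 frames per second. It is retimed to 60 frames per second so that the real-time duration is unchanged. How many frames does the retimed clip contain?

119955 frames

Target frames = source frames × (target rate / source rate) = 95964 × (60)/(48) = 95964 × 5/4 = 119955.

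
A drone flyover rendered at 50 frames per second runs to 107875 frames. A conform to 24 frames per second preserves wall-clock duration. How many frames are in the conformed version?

Target frames = source frames × (target rate / source rate) = 107875 × (24)/(50) = 107875 × 12/25 = 51780.

51780 frames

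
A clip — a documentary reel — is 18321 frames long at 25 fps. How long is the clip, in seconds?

Running time = 18321 / (25) = 732.84 s.

732.84 seconds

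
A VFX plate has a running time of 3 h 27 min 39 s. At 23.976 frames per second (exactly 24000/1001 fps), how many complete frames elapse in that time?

298717 frames

3 h 27 min 39 s = 12459 s.
Frames = 12459 × 24000/1001 = 299016000/1001 ≈ 298717.2827.
Complete frames: 298717.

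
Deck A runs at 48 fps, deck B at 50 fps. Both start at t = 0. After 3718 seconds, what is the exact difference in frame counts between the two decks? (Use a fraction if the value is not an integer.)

A emits 48 × 3718 = 178464 frames; B emits 50 × 3718 = 185900.
Difference = 7436 frames; B is ahead of A.

7436 frames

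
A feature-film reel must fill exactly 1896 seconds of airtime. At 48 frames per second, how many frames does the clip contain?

Frames = 1896 × 48 = 91008.

91008 frames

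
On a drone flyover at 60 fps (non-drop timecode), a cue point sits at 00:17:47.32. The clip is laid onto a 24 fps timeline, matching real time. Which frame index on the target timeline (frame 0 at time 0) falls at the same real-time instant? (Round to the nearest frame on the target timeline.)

Source frame index: (0×3600 + 17×60 + 47) × 60 + 32 = 64052.
Real time: 64052 / (60) = 16013/15 s.
Target frame: (16013/15) × (24) = 128104/5 ≈ 25620.800 → 25621.

frame 25621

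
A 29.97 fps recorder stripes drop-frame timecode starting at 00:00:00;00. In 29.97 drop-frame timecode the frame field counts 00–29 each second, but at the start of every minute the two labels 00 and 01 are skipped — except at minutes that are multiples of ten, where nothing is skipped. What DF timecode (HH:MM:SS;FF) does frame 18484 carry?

Ten DF minutes hold 17982 frames, so frame 18484 lies in block 1 (frames 17982–35963) with 502 frames into that block.
The block's first minute is 1800 frames and the rest 1798 each; 502 frames reaches minute 0, so 1 × 18 + 0 × 2 = 18 labels have been skipped so far.
Adding those back, label number 18484 + 18 = 18502 at 30 labels/s is 616 s + 22 f = 0 h 10 min 16 s frame 22, i.e. 00:10:16;22.

00:10:16;22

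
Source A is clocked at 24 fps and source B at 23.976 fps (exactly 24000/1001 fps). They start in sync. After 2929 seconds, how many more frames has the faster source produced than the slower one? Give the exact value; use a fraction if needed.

A emits 24 × 2929 = 70296 frames; B emits 24000/1001 × 2929 = 70296000/1001.
Difference = 70296/1001 frames (≈ 70.2258); B is behind A.

70296/1001 frames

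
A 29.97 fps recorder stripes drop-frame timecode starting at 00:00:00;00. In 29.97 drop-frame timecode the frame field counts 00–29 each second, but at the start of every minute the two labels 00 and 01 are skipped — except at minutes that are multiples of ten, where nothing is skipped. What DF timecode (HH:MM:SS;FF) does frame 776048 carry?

07:11:34;04

Ten DF minutes hold 17982 frames, so frame 776048 lies in block 43 (frames 773226–791207) with 2822 frames into that block.
The block's first minute is 1800 frames and the rest 1798 each; 2822 frames reaches minute 1, so 43 × 18 + 1 × 2 = 776 labels have been skipped so far.
Adding those back, label number 776048 + 776 = 776824 at 30 labels/s is 25894 s + 4 f = 7 h 11 min 34 s frame 4, i.e. 07:11:34;04.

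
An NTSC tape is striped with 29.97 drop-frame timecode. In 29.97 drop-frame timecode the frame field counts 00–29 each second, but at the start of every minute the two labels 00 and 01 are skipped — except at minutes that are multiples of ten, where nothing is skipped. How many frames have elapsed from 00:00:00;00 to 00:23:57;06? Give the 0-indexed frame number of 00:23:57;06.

43074

As if non-drop at 30 labels/s: (0 × 3600 + 23 × 60 + 57) × 30 + 6 = 43116.
Minute boundaries passed: 23; those not divisible by 10: 23 − 2 = 21; dropped labels = 2 × 21 = 42.
Actual frame index = 43116 − 42 = 43074.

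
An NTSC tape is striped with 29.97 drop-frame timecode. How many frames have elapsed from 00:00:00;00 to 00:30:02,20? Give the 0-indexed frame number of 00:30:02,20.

Complete 10-minute blocks: 3, each 17982 frames → 53946.
Remaining 0 whole minutes in the current block: 0 frames.
Within the current minute: 2 × 30 + 20 = 80. Total = 53946 + 0 + 80 = 54026.

54026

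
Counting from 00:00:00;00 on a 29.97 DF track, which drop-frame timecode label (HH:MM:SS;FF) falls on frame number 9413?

Each 10-minute DF block holds 10 × 60 × 30 − 9 × 2 = 17982 frames. 9413 ÷ 17982 → 0 full blocks, remainder 9413.
Within the partial block the first minute is 1800 frames and each further minute 1798, so 5 further minute boundaries passed. Total skipped labels = 18 × 0 + 2 × 5 = 10.
Non-drop label index = 9413 + 10 = 9423; at 30 labels/s that is 00:05:14:03, i.e. DF 00:05:14;03.

00:05:14;03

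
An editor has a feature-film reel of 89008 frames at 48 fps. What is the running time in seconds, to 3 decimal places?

Running time = 89008 × 1/48 = 5563/3 s ≈ 1854.333 s.

1854.333 seconds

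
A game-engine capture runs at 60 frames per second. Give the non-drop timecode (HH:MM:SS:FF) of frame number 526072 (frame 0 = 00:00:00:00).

526072 ÷ 60 = 8767 full seconds, remainder 52 frames.
8767 s = 2 h 26 min 7 s.
Timecode: 02:26:07:52.

02:26:07:52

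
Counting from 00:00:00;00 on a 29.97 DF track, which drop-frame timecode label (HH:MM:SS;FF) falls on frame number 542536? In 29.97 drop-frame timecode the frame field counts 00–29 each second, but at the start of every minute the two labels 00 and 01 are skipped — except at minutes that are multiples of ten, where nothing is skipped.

05:01:42;18

Each 10-minute DF block holds 10 × 60 × 30 − 9 × 2 = 17982 frames. 542536 ÷ 17982 → 30 full blocks, remainder 3076.
Within the partial block the first minute is 1800 frames and each further minute 1798, so 1 further minute boundary passed. Total skipped labels = 18 × 30 + 2 × 1 = 542.
Non-drop label index = 542536 + 542 = 543078; at 30 labels/s that is 05:01:42:18, i.e. DF 05:01:42;18.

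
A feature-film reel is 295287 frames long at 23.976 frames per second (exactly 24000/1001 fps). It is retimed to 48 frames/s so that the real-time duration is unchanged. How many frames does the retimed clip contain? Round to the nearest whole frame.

Frames at target rate = 295287 × (48) / (24000/1001) = 295582287/500 ≈ 591164.574.
Nearest whole frame: 591165.

591165 frames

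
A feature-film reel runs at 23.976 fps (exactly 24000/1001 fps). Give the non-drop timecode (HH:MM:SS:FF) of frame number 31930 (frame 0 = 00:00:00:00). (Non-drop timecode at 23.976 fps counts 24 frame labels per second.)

31930 ÷ 24 = 1330 full seconds, remainder 10 frames.
1330 s = 0 h 22 min 10 s.
Timecode: 00:22:10:10.

00:22:10:10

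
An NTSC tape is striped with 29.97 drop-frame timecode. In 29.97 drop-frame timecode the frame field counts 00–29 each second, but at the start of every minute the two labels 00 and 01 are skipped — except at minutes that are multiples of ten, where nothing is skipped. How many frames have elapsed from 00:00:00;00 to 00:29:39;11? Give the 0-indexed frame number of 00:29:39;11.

As if non-drop at 30 labels/s: (0 × 3600 + 29 × 60 + 39) × 30 + 11 = 53381.
Minute boundaries passed: 29; those not divisible by 10: 29 − 2 = 27; dropped labels = 2 × 27 = 54.
Actual frame index = 53381 − 54 = 53327.

53327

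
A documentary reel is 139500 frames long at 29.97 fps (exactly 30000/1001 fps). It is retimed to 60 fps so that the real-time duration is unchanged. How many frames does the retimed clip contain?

Target frames = source frames × (target rate / source rate) = 139500 × (60)/(30000/1001) = 139500 × 1001/500 = 279279.

279279 frames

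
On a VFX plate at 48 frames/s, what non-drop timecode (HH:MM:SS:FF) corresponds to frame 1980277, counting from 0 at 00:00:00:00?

1980277 ÷ 48 = 41255 full seconds, remainder 37 frames.
41255 s = 11 h 27 min 35 s.
Timecode: 11:27:35:37.

11:27:35:37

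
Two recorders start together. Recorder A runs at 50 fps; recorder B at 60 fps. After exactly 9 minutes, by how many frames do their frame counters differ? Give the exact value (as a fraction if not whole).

9 min = 540 s.
A emits 50 × 540 = 27000 frames; B emits 60 × 540 = 32400.
Difference = 5400 frames; B is ahead of A.

5400 frames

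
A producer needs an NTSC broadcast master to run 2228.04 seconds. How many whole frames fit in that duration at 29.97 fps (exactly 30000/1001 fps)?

Frames = 2228.04 × 30000/1001 = 66841200/1001 ≈ 66774.4256.
Complete frames: 66774.

66774 frames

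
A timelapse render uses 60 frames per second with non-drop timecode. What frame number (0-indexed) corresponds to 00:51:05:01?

frame 183901

Total seconds to the label: (0 × 3600 + 51 × 60 + 5) = 3065.
Frame index = 3065 × 60 + 1 = 183901.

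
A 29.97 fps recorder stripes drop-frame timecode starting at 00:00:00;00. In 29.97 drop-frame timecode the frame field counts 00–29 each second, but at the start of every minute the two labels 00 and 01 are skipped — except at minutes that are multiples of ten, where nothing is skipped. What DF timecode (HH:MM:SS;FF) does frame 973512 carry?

09:01:22;26

Ten DF minutes hold 17982 frames, so frame 973512 lies in block 54 (frames 971028–989009) with 2484 frames into that block.
The block's first minute is 1800 frames and the rest 1798 each; 2484 frames reaches minute 1, so 54 × 18 + 1 × 2 = 974 labels have been skipped so far.
Adding those back, label number 973512 + 974 = 974486 at 30 labels/s is 32482 s + 26 f = 9 h 1 min 22 s frame 26, i.e. 09:01:22;26.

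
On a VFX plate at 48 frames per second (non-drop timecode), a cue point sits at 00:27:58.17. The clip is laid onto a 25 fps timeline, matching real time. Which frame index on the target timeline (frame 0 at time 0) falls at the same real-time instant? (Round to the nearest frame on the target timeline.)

Source frame index: (0×3600 + 27×60 + 58) × 48 + 17 = 80561.
Real time: 80561 / (48) = 80561/48 s.
Target frame: (80561/48) × (25) = 2014025/48 ≈ 41958.854 → 41959.

frame 41959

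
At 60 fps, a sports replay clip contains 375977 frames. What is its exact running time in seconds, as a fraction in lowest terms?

375977/60 seconds

Running time = 375977 ÷ (60) = 375977 × 1/60 = 375977/60 s.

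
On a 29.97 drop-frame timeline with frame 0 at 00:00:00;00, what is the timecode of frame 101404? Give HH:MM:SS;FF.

00:56:23;16

Ten DF minutes hold 17982 frames, so frame 101404 lies in block 5 (frames 89910–107891) with 11494 frames into that block.
The block's first minute is 1800 frames and the rest 1798 each; 11494 frames reaches minute 6, so 5 × 18 + 6 × 2 = 102 labels have been skipped so far.
Adding those back, label number 101404 + 102 = 101506 at 30 labels/s is 3383 s + 16 f = 0 h 56 min 23 s frame 16, i.e. 00:56:23;16.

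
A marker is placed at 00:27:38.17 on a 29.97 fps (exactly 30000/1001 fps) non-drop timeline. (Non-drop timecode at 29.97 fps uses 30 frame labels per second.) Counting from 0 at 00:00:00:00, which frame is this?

frame 49757

Total seconds to the label: (0 × 3600 + 27 × 60 + 38) = 1658.
Frame index = 1658 × 30 + 17 = 49757.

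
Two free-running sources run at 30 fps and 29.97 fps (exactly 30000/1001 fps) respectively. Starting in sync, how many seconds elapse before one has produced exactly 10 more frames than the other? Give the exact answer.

The gap grows by |30000/1001 − 30| = 30/1001 frames per second.
Time for a 10-frame gap: 10 ÷ (30/1001) = 1001/3 s.

1001/3 seconds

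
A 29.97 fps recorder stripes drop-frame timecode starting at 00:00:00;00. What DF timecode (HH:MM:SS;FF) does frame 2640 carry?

Each 10-minute DF block holds 10 × 60 × 30 − 9 × 2 = 17982 frames. 2640 ÷ 17982 → 0 full blocks, remainder 2640.
Within the partial block the first minute is 1800 frames and each further minute 1798, so 1 further minute boundary passed. Total skipped labels = 18 × 0 + 2 × 1 = 2.
Non-drop label index = 2640 + 2 = 2642; at 30 labels/s that is 00:01:28:02, i.e. DF 00:01:28;02.

00:01:28;02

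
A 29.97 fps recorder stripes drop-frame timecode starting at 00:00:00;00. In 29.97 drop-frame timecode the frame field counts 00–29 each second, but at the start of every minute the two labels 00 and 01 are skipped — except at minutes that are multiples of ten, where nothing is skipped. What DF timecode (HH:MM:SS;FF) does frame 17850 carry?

Ten DF minutes hold 17982 frames, so frame 17850 lies in block 0 (frames 0–17981) with 17850 frames into that block.
The block's first minute is 1800 frames and the rest 1798 each; 17850 frames reaches minute 9, so 0 × 18 + 9 × 2 = 18 labels have been skipped so far.
Adding those back, label number 17850 + 18 = 17868 at 30 labels/s is 595 s + 18 f = 0 h 9 min 55 s frame 18, i.e. 00:09:55;18.

00:09:55;18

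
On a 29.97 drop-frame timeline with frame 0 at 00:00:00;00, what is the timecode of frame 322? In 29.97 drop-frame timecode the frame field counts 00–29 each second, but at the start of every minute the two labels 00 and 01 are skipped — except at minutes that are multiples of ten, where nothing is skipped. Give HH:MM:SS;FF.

Ten DF minutes hold 17982 frames, so frame 322 lies in block 0 (frames 0–17981) with 322 frames into that block.
The block's first minute is 1800 frames and the rest 1798 each; 322 frames reaches minute 0, so 0 × 18 + 0 × 2 = 0 labels have been skipped so far.
Adding those back, label number 322 + 0 = 322 at 30 labels/s is 10 s + 22 f = 0 h 0 min 10 s frame 22, i.e. 00:00:10;22.

00:00:10;22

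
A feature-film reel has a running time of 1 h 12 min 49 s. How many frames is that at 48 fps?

209712 frames

1 h 12 min 49 s = 4369 s.
Frames = 4369 × 48 = 209712.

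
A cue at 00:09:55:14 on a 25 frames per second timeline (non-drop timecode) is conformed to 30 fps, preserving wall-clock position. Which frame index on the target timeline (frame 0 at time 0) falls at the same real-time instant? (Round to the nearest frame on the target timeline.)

Source frame index: (0×3600 + 9×60 + 55) × 25 + 14 = 14889.
Real time: 14889 / (25) = 14889/25 s.
Target frame: (14889/25) × (30) = 89334/5 ≈ 17866.800 → 17867.

frame 17867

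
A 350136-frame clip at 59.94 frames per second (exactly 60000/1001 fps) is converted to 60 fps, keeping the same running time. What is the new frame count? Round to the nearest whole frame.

350486 frames

Frames at target rate = 350136 × (60) / (60000/1001) = 43810767/125 ≈ 350486.136.
Nearest whole frame: 350486.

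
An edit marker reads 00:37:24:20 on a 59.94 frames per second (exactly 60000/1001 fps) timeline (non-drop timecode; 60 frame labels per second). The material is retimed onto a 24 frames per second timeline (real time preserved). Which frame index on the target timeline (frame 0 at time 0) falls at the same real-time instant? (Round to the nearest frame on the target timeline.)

frame 53918

Source frame index: (0×3600 + 37×60 + 24) × 60 + 20 = 134660.
Real time: 134660 / (60000/1001) = 6739733/3000 s.
Target frame: (6739733/3000) × (24) = 6739733/125 ≈ 53917.864 → 53918.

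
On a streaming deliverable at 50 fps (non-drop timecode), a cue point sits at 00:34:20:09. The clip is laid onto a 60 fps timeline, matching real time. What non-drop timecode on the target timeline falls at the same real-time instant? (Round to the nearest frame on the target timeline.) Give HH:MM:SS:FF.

00:34:20:11

Source frame index: (0×3600 + 34×60 + 20) × 50 + 9 = 103009.
Real time: 103009 / (50) = 103009/50 s.
Target frame: (103009/50) × (60) = 618054/5 ≈ 123610.800 → 123611.
At 60 labels/s: frame 123611 → 00:34:20:11.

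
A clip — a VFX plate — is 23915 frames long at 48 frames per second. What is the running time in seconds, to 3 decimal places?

Running time = 23915 × 1/48 = 23915/48 s ≈ 498.229 s.

498.229 seconds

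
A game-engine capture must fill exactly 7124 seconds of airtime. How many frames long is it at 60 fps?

427440 frames

Frames = 7124 × 60 = 427440.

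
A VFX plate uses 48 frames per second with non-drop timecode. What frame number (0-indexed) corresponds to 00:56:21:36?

Total seconds to the label: (0 × 3600 + 56 × 60 + 21) = 3381.
Frame index = 3381 × 48 + 36 = 162324.

frame 162324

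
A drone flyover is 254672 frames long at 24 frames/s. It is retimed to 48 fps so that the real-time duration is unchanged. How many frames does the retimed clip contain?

Frames at target rate = 254672 × (48) / (24) = 509344.

509344 frames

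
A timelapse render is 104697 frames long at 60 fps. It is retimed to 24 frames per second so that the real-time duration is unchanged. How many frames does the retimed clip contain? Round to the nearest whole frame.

Frames at target rate = 104697 × (24) / (60) = 209394/5 ≈ 41878.800.
Nearest whole frame: 41879.

41879 frames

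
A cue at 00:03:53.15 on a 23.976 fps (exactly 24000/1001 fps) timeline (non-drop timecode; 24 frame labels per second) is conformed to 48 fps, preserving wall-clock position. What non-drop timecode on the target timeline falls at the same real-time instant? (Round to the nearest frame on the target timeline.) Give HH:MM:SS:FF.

00:03:53:41

Source frame index: (0×3600 + 3×60 + 53) × 24 + 15 = 5607.
Real time: 5607 / (24000/1001) = 1870869/8000 s.
Target frame: (1870869/8000) × (48) = 5612607/500 ≈ 11225.214 → 11225.
At 48 labels/s: frame 11225 → 00:03:53:41.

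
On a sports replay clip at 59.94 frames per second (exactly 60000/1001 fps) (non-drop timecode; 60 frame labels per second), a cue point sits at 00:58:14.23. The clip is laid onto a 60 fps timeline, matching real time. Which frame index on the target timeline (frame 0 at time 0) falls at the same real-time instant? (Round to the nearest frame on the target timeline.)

Source frame index: (0×3600 + 58×60 + 14) × 60 + 23 = 209663.
Real time: 209663 / (60000/1001) = 209872663/60000 s.
Target frame: (209872663/60000) × (60) = 209872663/1000 ≈ 209872.663 → 209873.

frame 209873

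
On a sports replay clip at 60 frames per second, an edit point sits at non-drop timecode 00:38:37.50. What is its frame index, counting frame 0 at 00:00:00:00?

Total seconds to the label: (0 × 3600 + 38 × 60 + 37) = 2317.
Frame index = 2317 × 60 + 50 = 139070.

139070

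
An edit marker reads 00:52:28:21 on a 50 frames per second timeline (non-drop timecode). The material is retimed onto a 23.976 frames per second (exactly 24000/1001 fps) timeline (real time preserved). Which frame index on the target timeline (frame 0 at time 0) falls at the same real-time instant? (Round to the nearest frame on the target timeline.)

Source frame index: (0×3600 + 52×60 + 28) × 50 + 21 = 157421.
Real time: 157421 / (50) = 157421/50 s.
Target frame: (157421/50) × (24000/1001) = 6869280/91 ≈ 75486.593 → 75487.

frame 75487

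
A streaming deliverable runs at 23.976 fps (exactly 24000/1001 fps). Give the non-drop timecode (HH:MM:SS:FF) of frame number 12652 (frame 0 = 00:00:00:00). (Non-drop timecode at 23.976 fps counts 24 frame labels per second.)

12652 ÷ 24 = 527 full seconds, remainder 4 frames.
527 s = 0 h 8 min 47 s.
Timecode: 00:08:47:04.

00:08:47:04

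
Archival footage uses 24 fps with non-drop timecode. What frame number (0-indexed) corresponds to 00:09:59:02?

Total seconds to the label: (0 × 3600 + 9 × 60 + 59) = 599.
Frame index = 599 × 24 + 2 = 14378.

14378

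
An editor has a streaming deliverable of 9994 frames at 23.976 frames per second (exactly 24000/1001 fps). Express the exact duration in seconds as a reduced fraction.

Running time = 9994 ÷ (24000/1001) = 9994 × 1001/24000 = 5001997/12000 s.

5001997/12000 seconds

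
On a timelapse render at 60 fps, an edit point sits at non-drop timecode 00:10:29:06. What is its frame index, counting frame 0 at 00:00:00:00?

Total seconds to the label: (0 × 3600 + 10 × 60 + 29) = 629.
Frame index = 629 × 60 + 6 = 37746.

37746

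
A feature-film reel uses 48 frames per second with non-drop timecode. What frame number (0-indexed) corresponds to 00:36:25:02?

Total seconds to the label: (0 × 3600 + 36 × 60 + 25) = 2185.
Frame index = 2185 × 48 + 2 = 104882.

104882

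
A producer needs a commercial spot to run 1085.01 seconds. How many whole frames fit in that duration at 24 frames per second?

26040 frames

Frames = 1085.01 × 24 = 651006/25 ≈ 26040.2400.
Complete frames: 26040.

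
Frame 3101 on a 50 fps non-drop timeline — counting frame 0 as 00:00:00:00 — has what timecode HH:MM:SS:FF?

3101 ÷ 50 = 62 full seconds, remainder 1 frame.
62 s = 0 h 1 min 2 s.
Timecode: 00:01:02:01.

00:01:02:01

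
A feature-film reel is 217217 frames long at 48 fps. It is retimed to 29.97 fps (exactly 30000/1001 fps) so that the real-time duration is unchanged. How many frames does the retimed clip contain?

Target frames = source frames × (target rate / source rate) = 217217 × (30000/1001)/(48) = 217217 × 625/1001 = 135625.

135625 frames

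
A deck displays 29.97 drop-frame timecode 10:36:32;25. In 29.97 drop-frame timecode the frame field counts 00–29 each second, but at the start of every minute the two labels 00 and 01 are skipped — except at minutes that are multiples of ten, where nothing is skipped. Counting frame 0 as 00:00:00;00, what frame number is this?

1144639

Complete 10-minute blocks: 63, each 17982 frames → 1132866.
Remaining 6 whole minutes in the current block: 1800 + 5 × 1798 = 10790 frames.
Within the current minute: 32 × 30 + 25 − 2 = 983 (labels ;00/;01 skipped at this minute). Total = 1132866 + 10790 + 983 = 1144639.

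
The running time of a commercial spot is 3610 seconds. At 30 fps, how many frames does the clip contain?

Frames = 3610 × 30 = 108300.

108300 frames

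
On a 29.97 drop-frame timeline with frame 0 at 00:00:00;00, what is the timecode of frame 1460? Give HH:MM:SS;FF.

Each 10-minute DF block holds 10 × 60 × 30 − 9 × 2 = 17982 frames. 1460 ÷ 17982 → 0 full blocks, remainder 1460.
Within the partial block the first minute is 1800 frames and each further minute 1798, so 0 further minute boundaries passed. Total skipped labels = 18 × 0 + 2 × 0 = 0.
Non-drop label index = 1460 + 0 = 1460; at 30 labels/s that is 00:00:48:20, i.e. DF 00:00:48;20.

00:00:48;20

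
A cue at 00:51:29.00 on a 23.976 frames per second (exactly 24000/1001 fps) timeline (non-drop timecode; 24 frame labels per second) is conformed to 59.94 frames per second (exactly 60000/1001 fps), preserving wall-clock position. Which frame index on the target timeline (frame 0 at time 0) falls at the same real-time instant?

frame 185340

Source frame index: (0×3600 + 51×60 + 29) × 24 + 0 = 74136.
Real time: 74136 / (24000/1001) = 3092089/1000 s.
Target frame: (3092089/1000) × (60000/1001) = 185340.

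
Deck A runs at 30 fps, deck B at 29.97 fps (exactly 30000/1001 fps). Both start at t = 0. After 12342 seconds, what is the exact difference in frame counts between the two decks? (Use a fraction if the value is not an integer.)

33660/91 frames

A emits 30 × 12342 = 370260 frames; B emits 30000/1001 × 12342 = 33660000/91.
Difference = 33660/91 frames (≈ 369.8901); B is behind A.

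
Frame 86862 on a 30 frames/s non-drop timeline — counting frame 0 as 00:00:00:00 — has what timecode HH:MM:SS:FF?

86862 ÷ 30 = 2895 full seconds, remainder 12 frames.
2895 s = 0 h 48 min 15 s.
Timecode: 00:48:15:12.

00:48:15:12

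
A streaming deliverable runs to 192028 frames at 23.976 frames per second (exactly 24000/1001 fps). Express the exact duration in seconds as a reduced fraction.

Running time = 192028 ÷ (24000/1001) = 192028 × 1001/24000 = 48055007/6000 s.

48055007/6000 seconds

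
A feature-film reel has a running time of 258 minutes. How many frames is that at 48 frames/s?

743040 frames

258 min = 15480 s.
Frames = 15480 × 48 = 743040.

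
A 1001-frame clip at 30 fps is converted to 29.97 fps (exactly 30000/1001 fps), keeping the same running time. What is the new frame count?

Target frames = source frames × (target rate / source rate) = 1001 × (30000/1001)/(30) = 1001 × 1000/1001 = 1000.

1000 frames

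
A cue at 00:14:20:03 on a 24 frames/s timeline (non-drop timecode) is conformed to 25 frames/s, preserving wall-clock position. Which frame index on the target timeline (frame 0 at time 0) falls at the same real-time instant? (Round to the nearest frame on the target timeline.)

Source frame index: (0×3600 + 14×60 + 20) × 24 + 3 = 20643.
Real time: 20643 / (24) = 6881/8 s.
Target frame: (6881/8) × (25) = 172025/8 ≈ 21503.125 → 21503.

frame 21503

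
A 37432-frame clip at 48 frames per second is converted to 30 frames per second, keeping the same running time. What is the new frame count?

23395 frames

Target frames = source frames × (target rate / source rate) = 37432 × (30)/(48) = 37432 × 5/8 = 23395.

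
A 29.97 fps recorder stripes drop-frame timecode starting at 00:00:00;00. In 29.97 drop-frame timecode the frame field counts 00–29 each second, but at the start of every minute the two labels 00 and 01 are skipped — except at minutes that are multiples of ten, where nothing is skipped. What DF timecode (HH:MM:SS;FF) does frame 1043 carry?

00:00:34;23

Ten DF minutes hold 17982 frames, so frame 1043 lies in block 0 (frames 0–17981) with 1043 frames into that block.
The block's first minute is 1800 frames and the rest 1798 each; 1043 frames reaches minute 0, so 0 × 18 + 0 × 2 = 0 labels have been skipped so far.
Adding those back, label number 1043 + 0 = 1043 at 30 labels/s is 34 s + 23 f = 0 h 0 min 34 s frame 23, i.e. 00:00:34;23.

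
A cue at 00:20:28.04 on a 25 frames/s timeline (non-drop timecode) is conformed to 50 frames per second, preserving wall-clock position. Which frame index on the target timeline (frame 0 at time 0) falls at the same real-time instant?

Source frame index: (0×3600 + 20×60 + 28) × 25 + 4 = 30704.
Real time: 30704 / (25) = 30704/25 s.
Target frame: (30704/25) × (50) = 61408.

frame 61408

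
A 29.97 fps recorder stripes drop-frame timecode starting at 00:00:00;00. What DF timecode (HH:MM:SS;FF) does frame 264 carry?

00:00:08;24

Each 10-minute DF block holds 10 × 60 × 30 − 9 × 2 = 17982 frames. 264 ÷ 17982 → 0 full blocks, remainder 264.
Within the partial block the first minute is 1800 frames and each further minute 1798, so 0 further minute boundaries passed. Total skipped labels = 18 × 0 + 2 × 0 = 0.
Non-drop label index = 264 + 0 = 264; at 30 labels/s that is 00:00:08:24, i.e. DF 00:00:08;24.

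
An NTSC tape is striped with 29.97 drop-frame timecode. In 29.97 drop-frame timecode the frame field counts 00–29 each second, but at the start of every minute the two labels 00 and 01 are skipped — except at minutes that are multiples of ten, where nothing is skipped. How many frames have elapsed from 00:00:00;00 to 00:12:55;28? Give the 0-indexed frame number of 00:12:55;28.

23256

Complete 10-minute blocks: 1, each 17982 frames → 17982.
Remaining 2 whole minutes in the current block: 1800 + 1 × 1798 = 3598 frames.
Within the current minute: 55 × 30 + 28 − 2 = 1676 (labels ;00/;01 skipped at this minute). Total = 17982 + 3598 + 1676 = 23256.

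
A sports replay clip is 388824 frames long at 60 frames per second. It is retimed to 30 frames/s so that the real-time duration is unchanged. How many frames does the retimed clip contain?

Frames at target rate = 388824 × (30) / (60) = 194412.

194412 frames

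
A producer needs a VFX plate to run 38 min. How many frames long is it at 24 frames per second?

54720 frames

38 min = 2280 s.
Frames = 2280 × 24 = 54720.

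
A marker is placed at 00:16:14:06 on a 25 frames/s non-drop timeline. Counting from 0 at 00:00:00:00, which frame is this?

24356

Total seconds to the label: (0 × 3600 + 16 × 60 + 14) = 974.
Frame index = 974 × 25 + 6 = 24356.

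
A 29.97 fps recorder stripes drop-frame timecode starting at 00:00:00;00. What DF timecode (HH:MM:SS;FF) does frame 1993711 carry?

Ten DF minutes hold 17982 frames, so frame 1993711 lies in block 110 (frames 1978020–1996001) with 15691 frames into that block.
The block's first minute is 1800 frames and the rest 1798 each; 15691 frames reaches minute 8, so 110 × 18 + 8 × 2 = 1996 labels have been skipped so far.
Adding those back, label number 1993711 + 1996 = 1995707 at 30 labels/s is 66523 s + 17 f = 18 h 28 min 43 s frame 17, i.e. 18:28:43;17.

18:28:43;17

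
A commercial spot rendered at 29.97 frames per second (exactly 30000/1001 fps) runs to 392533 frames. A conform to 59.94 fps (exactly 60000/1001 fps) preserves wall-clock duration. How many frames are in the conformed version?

Frames at target rate = 392533 × (60000/1001) / (30000/1001) = 785066.

785066 frames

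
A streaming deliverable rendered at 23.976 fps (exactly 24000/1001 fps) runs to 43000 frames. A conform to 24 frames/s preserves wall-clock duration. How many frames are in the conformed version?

Target frames = source frames × (target rate / source rate) = 43000 × (24)/(24000/1001) = 43000 × 1001/1000 = 43043.

43043 frames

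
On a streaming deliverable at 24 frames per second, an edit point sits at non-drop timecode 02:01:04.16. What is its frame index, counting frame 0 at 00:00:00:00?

frame 174352

Total seconds to the label: (2 × 3600 + 1 × 60 + 4) = 7264.
Frame index = 7264 × 24 + 16 = 174352.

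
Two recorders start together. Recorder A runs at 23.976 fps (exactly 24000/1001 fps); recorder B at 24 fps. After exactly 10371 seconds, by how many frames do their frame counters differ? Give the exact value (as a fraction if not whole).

A emits 24000/1001 × 10371 = 248904000/1001 frames; B emits 24 × 10371 = 248904.
Difference = 248904/1001 frames (≈ 248.6553); B is ahead of A.

248904/1001 frames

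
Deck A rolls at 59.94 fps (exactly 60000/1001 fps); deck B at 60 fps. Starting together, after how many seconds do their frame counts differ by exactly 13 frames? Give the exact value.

13013/60 seconds

The gap grows by |60 − 60000/1001| = 60/1001 frames per second.
Time for a 13-frame gap: 13 ÷ (60/1001) = 13013/60 s.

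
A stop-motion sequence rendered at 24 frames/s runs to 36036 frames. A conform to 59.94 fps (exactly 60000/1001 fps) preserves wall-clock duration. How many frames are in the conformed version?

90000 frames

Target frames = source frames × (target rate / source rate) = 36036 × (60000/1001)/(24) = 36036 × 2500/1001 = 90000.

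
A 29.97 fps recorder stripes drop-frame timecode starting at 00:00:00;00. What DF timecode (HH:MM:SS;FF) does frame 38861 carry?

Each 10-minute DF block holds 10 × 60 × 30 − 9 × 2 = 17982 frames. 38861 ÷ 17982 → 2 full blocks, remainder 2897.
Within the partial block the first minute is 1800 frames and each further minute 1798, so 1 further minute boundary passed. Total skipped labels = 18 × 2 + 2 × 1 = 38.
Non-drop label index = 38861 + 38 = 38899; at 30 labels/s that is 00:21:36:19, i.e. DF 00:21:36;19.

00:21:36;19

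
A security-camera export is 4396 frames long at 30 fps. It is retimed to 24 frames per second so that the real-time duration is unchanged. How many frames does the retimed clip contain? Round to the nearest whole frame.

3517 frames

Frames at target rate = 4396 × (24) / (30) = 17584/5 ≈ 3516.800.
Nearest whole frame: 3517.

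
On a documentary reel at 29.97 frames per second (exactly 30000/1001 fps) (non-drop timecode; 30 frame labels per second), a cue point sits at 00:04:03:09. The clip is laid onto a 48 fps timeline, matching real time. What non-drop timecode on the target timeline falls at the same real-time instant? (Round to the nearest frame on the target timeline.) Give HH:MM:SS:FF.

00:04:03:26

Source frame index: (0×3600 + 4×60 + 3) × 30 + 9 = 7299.
Real time: 7299 / (30000/1001) = 2435433/10000 s.
Target frame: (2435433/10000) × (48) = 7306299/625 ≈ 11690.078 → 11690.
At 48 labels/s: frame 11690 → 00:04:03:26.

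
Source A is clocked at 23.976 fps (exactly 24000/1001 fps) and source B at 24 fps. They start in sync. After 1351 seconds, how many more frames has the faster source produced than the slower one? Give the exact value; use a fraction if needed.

4632/143 frames

A emits 24000/1001 × 1351 = 4632000/143 frames; B emits 24 × 1351 = 32424.
Difference = 4632/143 frames (≈ 32.3916); B is ahead of A.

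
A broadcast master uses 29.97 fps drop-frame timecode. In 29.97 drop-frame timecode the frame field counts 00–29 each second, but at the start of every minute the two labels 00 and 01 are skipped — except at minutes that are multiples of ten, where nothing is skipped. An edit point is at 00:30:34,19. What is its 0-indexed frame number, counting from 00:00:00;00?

54985

Complete 10-minute blocks: 3, each 17982 frames → 53946.
Remaining 0 whole minutes in the current block: 0 frames.
Within the current minute: 34 × 30 + 19 = 1039. Total = 53946 + 0 + 1039 = 54985.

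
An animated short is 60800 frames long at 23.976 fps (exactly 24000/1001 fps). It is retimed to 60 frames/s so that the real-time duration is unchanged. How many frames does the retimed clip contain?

Target frames = source frames × (target rate / source rate) = 60800 × (60)/(24000/1001) = 60800 × 1001/400 = 152152.

152152 frames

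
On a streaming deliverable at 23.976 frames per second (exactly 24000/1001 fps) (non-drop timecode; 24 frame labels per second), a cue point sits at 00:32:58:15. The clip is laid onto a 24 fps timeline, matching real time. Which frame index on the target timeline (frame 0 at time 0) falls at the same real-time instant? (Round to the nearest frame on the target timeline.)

frame 47534

Source frame index: (0×3600 + 32×60 + 58) × 24 + 15 = 47487.
Real time: 47487 / (24000/1001) = 15844829/8000 s.
Target frame: (15844829/8000) × (24) = 47534487/1000 ≈ 47534.487 → 47534.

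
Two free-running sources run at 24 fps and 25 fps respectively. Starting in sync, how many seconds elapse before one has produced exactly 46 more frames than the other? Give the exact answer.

46 seconds

The gap grows by |25 − 24| = 1 frame per second.
Time for a 46-frame gap: 46 ÷ (1) = 46 s.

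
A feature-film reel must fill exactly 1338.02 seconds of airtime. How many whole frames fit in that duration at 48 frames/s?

64224 frames

Frames = 1338.02 × 48 = 1605624/25 ≈ 64224.9600.
Complete frames: 64224.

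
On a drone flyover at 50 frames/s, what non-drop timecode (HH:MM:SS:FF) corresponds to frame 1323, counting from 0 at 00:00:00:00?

1323 ÷ 50 = 26 full seconds, remainder 23 frames.
26 s = 0 h 0 min 26 s.
Timecode: 00:00:26:23.

00:00:26:23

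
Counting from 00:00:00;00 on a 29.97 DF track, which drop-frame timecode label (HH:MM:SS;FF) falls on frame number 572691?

05:18:28;25

Ten DF minutes hold 17982 frames, so frame 572691 lies in block 31 (frames 557442–575423) with 15249 frames into that block.
The block's first minute is 1800 frames and the rest 1798 each; 15249 frames reaches minute 8, so 31 × 18 + 8 × 2 = 574 labels have been skipped so far.
Adding those back, label number 572691 + 574 = 573265 at 30 labels/s is 19108 s + 25 f = 5 h 18 min 28 s frame 25, i.e. 05:18:28;25.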